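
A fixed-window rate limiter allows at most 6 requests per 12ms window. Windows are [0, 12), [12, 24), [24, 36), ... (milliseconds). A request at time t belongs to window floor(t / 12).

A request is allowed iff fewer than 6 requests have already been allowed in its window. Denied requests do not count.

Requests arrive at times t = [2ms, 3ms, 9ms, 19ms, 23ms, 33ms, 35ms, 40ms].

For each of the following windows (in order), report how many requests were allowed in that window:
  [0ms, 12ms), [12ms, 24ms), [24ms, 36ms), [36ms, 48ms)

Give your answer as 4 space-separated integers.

Processing requests:
  req#1 t=2ms (window 0): ALLOW
  req#2 t=3ms (window 0): ALLOW
  req#3 t=9ms (window 0): ALLOW
  req#4 t=19ms (window 1): ALLOW
  req#5 t=23ms (window 1): ALLOW
  req#6 t=33ms (window 2): ALLOW
  req#7 t=35ms (window 2): ALLOW
  req#8 t=40ms (window 3): ALLOW

Allowed counts by window: 3 2 2 1

Answer: 3 2 2 1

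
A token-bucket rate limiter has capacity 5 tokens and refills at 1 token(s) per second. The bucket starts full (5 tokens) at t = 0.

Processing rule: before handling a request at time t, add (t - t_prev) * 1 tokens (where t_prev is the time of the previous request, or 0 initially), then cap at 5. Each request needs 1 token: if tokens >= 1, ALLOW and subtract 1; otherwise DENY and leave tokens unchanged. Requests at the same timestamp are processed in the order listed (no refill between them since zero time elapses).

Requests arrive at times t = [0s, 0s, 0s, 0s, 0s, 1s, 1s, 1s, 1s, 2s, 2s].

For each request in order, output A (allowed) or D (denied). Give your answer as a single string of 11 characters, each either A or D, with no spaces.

Answer: AAAAAADDDAD

Derivation:
Simulating step by step:
  req#1 t=0s: ALLOW
  req#2 t=0s: ALLOW
  req#3 t=0s: ALLOW
  req#4 t=0s: ALLOW
  req#5 t=0s: ALLOW
  req#6 t=1s: ALLOW
  req#7 t=1s: DENY
  req#8 t=1s: DENY
  req#9 t=1s: DENY
  req#10 t=2s: ALLOW
  req#11 t=2s: DENY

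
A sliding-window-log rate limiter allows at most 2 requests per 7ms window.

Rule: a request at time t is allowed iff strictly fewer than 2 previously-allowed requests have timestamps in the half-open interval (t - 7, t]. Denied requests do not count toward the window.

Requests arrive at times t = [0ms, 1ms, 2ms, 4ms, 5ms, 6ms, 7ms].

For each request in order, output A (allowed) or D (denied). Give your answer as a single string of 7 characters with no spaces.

Tracking allowed requests in the window:
  req#1 t=0ms: ALLOW
  req#2 t=1ms: ALLOW
  req#3 t=2ms: DENY
  req#4 t=4ms: DENY
  req#5 t=5ms: DENY
  req#6 t=6ms: DENY
  req#7 t=7ms: ALLOW

Answer: AADDDDA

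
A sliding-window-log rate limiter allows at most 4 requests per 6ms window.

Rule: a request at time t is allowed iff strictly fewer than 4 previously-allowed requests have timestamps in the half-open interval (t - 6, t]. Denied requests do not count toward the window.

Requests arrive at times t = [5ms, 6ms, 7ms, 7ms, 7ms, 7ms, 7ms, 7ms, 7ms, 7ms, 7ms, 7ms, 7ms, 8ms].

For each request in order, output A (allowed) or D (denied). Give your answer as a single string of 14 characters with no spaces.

Answer: AAAADDDDDDDDDD

Derivation:
Tracking allowed requests in the window:
  req#1 t=5ms: ALLOW
  req#2 t=6ms: ALLOW
  req#3 t=7ms: ALLOW
  req#4 t=7ms: ALLOW
  req#5 t=7ms: DENY
  req#6 t=7ms: DENY
  req#7 t=7ms: DENY
  req#8 t=7ms: DENY
  req#9 t=7ms: DENY
  req#10 t=7ms: DENY
  req#11 t=7ms: DENY
  req#12 t=7ms: DENY
  req#13 t=7ms: DENY
  req#14 t=8ms: DENY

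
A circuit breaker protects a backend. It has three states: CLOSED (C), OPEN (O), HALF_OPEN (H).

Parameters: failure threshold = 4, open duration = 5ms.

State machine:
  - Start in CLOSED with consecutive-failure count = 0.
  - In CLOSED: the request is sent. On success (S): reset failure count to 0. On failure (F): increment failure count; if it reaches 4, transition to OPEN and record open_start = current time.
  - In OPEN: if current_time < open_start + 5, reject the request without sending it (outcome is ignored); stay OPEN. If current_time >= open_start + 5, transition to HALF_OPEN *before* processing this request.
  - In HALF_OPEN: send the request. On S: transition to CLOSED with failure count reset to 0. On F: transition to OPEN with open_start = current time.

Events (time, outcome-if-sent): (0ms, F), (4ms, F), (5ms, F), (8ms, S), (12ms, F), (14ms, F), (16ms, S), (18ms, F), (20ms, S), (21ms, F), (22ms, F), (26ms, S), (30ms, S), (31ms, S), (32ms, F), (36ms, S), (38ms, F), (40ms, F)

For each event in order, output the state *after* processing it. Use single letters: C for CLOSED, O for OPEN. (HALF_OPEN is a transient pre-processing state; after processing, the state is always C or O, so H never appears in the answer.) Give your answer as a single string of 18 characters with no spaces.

Answer: CCCCCCCCCCCCCCCCCC

Derivation:
State after each event:
  event#1 t=0ms outcome=F: state=CLOSED
  event#2 t=4ms outcome=F: state=CLOSED
  event#3 t=5ms outcome=F: state=CLOSED
  event#4 t=8ms outcome=S: state=CLOSED
  event#5 t=12ms outcome=F: state=CLOSED
  event#6 t=14ms outcome=F: state=CLOSED
  event#7 t=16ms outcome=S: state=CLOSED
  event#8 t=18ms outcome=F: state=CLOSED
  event#9 t=20ms outcome=S: state=CLOSED
  event#10 t=21ms outcome=F: state=CLOSED
  event#11 t=22ms outcome=F: state=CLOSED
  event#12 t=26ms outcome=S: state=CLOSED
  event#13 t=30ms outcome=S: state=CLOSED
  event#14 t=31ms outcome=S: state=CLOSED
  event#15 t=32ms outcome=F: state=CLOSED
  event#16 t=36ms outcome=S: state=CLOSED
  event#17 t=38ms outcome=F: state=CLOSED
  event#18 t=40ms outcome=F: state=CLOSED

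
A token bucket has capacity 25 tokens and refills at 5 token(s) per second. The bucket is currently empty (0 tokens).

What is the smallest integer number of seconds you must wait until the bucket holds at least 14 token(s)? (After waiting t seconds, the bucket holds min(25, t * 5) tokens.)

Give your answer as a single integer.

Need t * 5 >= 14, so t >= 14/5.
Smallest integer t = ceil(14/5) = 3.

Answer: 3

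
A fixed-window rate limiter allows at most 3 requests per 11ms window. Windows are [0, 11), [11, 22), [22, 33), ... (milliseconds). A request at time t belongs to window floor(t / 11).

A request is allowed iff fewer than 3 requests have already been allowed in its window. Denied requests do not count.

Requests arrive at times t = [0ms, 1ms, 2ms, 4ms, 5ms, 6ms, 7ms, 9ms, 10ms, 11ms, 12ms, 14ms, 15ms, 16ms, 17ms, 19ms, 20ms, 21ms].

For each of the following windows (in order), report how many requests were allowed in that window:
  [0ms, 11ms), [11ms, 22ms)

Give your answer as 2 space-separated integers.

Answer: 3 3

Derivation:
Processing requests:
  req#1 t=0ms (window 0): ALLOW
  req#2 t=1ms (window 0): ALLOW
  req#3 t=2ms (window 0): ALLOW
  req#4 t=4ms (window 0): DENY
  req#5 t=5ms (window 0): DENY
  req#6 t=6ms (window 0): DENY
  req#7 t=7ms (window 0): DENY
  req#8 t=9ms (window 0): DENY
  req#9 t=10ms (window 0): DENY
  req#10 t=11ms (window 1): ALLOW
  req#11 t=12ms (window 1): ALLOW
  req#12 t=14ms (window 1): ALLOW
  req#13 t=15ms (window 1): DENY
  req#14 t=16ms (window 1): DENY
  req#15 t=17ms (window 1): DENY
  req#16 t=19ms (window 1): DENY
  req#17 t=20ms (window 1): DENY
  req#18 t=21ms (window 1): DENY

Allowed counts by window: 3 3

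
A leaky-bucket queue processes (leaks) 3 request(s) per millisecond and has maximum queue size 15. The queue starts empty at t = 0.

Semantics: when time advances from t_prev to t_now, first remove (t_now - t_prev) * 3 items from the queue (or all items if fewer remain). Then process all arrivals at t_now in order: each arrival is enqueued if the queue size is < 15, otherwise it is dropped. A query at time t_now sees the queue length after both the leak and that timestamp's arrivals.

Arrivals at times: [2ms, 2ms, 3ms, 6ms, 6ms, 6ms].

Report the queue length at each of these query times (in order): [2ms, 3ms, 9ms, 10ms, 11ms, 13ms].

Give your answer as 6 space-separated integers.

Queue lengths at query times:
  query t=2ms: backlog = 2
  query t=3ms: backlog = 1
  query t=9ms: backlog = 0
  query t=10ms: backlog = 0
  query t=11ms: backlog = 0
  query t=13ms: backlog = 0

Answer: 2 1 0 0 0 0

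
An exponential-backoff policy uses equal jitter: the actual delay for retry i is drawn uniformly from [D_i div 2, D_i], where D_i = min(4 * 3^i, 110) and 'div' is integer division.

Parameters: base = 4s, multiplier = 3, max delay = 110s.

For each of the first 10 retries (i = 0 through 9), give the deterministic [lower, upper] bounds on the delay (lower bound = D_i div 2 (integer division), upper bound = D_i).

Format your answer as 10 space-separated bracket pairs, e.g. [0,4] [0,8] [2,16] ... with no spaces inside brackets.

Answer: [2,4] [6,12] [18,36] [54,108] [55,110] [55,110] [55,110] [55,110] [55,110] [55,110]

Derivation:
Computing bounds per retry:
  i=0: D_i=min(4*3^0,110)=4, bounds=[2,4]
  i=1: D_i=min(4*3^1,110)=12, bounds=[6,12]
  i=2: D_i=min(4*3^2,110)=36, bounds=[18,36]
  i=3: D_i=min(4*3^3,110)=108, bounds=[54,108]
  i=4: D_i=min(4*3^4,110)=110, bounds=[55,110]
  i=5: D_i=min(4*3^5,110)=110, bounds=[55,110]
  i=6: D_i=min(4*3^6,110)=110, bounds=[55,110]
  i=7: D_i=min(4*3^7,110)=110, bounds=[55,110]
  i=8: D_i=min(4*3^8,110)=110, bounds=[55,110]
  i=9: D_i=min(4*3^9,110)=110, bounds=[55,110]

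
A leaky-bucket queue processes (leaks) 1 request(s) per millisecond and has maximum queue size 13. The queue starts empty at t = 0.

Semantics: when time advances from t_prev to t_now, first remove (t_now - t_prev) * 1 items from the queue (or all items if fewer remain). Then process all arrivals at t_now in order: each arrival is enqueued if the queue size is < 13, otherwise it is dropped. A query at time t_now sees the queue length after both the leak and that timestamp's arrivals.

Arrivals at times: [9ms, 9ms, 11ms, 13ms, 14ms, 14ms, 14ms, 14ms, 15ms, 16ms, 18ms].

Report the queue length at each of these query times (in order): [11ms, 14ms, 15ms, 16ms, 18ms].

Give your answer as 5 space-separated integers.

Queue lengths at query times:
  query t=11ms: backlog = 1
  query t=14ms: backlog = 4
  query t=15ms: backlog = 4
  query t=16ms: backlog = 4
  query t=18ms: backlog = 3

Answer: 1 4 4 4 3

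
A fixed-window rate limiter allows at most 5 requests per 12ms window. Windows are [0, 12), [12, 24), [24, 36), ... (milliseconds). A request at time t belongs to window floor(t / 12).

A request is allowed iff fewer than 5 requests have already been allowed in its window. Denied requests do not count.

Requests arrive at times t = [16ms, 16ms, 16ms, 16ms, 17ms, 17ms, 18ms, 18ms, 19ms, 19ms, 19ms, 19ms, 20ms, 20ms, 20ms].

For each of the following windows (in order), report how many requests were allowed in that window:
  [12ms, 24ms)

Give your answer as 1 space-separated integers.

Answer: 5

Derivation:
Processing requests:
  req#1 t=16ms (window 1): ALLOW
  req#2 t=16ms (window 1): ALLOW
  req#3 t=16ms (window 1): ALLOW
  req#4 t=16ms (window 1): ALLOW
  req#5 t=17ms (window 1): ALLOW
  req#6 t=17ms (window 1): DENY
  req#7 t=18ms (window 1): DENY
  req#8 t=18ms (window 1): DENY
  req#9 t=19ms (window 1): DENY
  req#10 t=19ms (window 1): DENY
  req#11 t=19ms (window 1): DENY
  req#12 t=19ms (window 1): DENY
  req#13 t=20ms (window 1): DENY
  req#14 t=20ms (window 1): DENY
  req#15 t=20ms (window 1): DENY

Allowed counts by window: 5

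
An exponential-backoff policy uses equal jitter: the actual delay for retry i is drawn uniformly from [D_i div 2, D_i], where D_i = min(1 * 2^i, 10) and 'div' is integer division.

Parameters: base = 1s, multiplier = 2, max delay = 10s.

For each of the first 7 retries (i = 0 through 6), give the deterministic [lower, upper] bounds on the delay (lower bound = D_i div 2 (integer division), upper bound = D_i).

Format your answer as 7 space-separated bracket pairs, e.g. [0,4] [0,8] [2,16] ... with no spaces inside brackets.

Answer: [0,1] [1,2] [2,4] [4,8] [5,10] [5,10] [5,10]

Derivation:
Computing bounds per retry:
  i=0: D_i=min(1*2^0,10)=1, bounds=[0,1]
  i=1: D_i=min(1*2^1,10)=2, bounds=[1,2]
  i=2: D_i=min(1*2^2,10)=4, bounds=[2,4]
  i=3: D_i=min(1*2^3,10)=8, bounds=[4,8]
  i=4: D_i=min(1*2^4,10)=10, bounds=[5,10]
  i=5: D_i=min(1*2^5,10)=10, bounds=[5,10]
  i=6: D_i=min(1*2^6,10)=10, bounds=[5,10]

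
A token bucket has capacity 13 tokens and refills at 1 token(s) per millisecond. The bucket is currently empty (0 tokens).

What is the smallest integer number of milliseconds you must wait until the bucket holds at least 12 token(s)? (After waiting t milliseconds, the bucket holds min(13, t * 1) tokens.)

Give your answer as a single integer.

Answer: 12

Derivation:
Need t * 1 >= 12, so t >= 12/1.
Smallest integer t = ceil(12/1) = 12.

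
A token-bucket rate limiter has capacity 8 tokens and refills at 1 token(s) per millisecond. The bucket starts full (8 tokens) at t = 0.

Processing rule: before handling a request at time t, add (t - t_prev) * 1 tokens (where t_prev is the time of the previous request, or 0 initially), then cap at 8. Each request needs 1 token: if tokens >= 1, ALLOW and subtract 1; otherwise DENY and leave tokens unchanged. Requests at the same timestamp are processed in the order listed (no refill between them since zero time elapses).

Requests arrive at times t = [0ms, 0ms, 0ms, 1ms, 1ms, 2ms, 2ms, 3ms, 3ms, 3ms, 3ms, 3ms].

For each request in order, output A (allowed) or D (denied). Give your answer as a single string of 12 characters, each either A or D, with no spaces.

Answer: AAAAAAAAAAAD

Derivation:
Simulating step by step:
  req#1 t=0ms: ALLOW
  req#2 t=0ms: ALLOW
  req#3 t=0ms: ALLOW
  req#4 t=1ms: ALLOW
  req#5 t=1ms: ALLOW
  req#6 t=2ms: ALLOW
  req#7 t=2ms: ALLOW
  req#8 t=3ms: ALLOW
  req#9 t=3ms: ALLOW
  req#10 t=3ms: ALLOW
  req#11 t=3ms: ALLOW
  req#12 t=3ms: DENY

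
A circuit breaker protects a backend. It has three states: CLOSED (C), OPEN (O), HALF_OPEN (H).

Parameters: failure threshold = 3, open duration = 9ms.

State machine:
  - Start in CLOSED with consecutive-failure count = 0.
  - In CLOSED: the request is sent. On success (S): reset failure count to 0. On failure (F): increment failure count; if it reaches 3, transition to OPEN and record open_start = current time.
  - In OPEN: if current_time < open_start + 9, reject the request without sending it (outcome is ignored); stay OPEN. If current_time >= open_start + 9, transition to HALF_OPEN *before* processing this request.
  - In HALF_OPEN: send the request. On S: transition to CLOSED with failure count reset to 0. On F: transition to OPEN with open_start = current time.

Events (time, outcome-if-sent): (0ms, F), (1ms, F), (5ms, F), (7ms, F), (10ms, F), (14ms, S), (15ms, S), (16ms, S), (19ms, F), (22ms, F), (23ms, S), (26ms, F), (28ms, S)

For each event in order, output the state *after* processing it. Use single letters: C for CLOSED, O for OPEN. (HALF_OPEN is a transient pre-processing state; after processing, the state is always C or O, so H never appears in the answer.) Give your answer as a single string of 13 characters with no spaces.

State after each event:
  event#1 t=0ms outcome=F: state=CLOSED
  event#2 t=1ms outcome=F: state=CLOSED
  event#3 t=5ms outcome=F: state=OPEN
  event#4 t=7ms outcome=F: state=OPEN
  event#5 t=10ms outcome=F: state=OPEN
  event#6 t=14ms outcome=S: state=CLOSED
  event#7 t=15ms outcome=S: state=CLOSED
  event#8 t=16ms outcome=S: state=CLOSED
  event#9 t=19ms outcome=F: state=CLOSED
  event#10 t=22ms outcome=F: state=CLOSED
  event#11 t=23ms outcome=S: state=CLOSED
  event#12 t=26ms outcome=F: state=CLOSED
  event#13 t=28ms outcome=S: state=CLOSED

Answer: CCOOOCCCCCCCC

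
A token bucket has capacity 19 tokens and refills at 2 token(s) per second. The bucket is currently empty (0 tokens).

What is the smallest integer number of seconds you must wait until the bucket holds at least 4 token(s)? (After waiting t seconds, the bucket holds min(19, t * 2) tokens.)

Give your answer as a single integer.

Answer: 2

Derivation:
Need t * 2 >= 4, so t >= 4/2.
Smallest integer t = ceil(4/2) = 2.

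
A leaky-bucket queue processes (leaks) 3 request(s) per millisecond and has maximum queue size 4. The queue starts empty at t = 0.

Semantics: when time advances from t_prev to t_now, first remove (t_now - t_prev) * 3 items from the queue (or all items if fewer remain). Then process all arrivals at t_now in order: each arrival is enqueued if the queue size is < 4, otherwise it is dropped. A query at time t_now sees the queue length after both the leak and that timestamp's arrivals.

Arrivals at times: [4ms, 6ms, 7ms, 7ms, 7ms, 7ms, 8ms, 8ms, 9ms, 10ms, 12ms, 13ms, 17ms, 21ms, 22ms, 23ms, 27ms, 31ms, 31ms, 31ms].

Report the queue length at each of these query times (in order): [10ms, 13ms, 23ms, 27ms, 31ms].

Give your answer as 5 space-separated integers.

Answer: 1 1 1 1 3

Derivation:
Queue lengths at query times:
  query t=10ms: backlog = 1
  query t=13ms: backlog = 1
  query t=23ms: backlog = 1
  query t=27ms: backlog = 1
  query t=31ms: backlog = 3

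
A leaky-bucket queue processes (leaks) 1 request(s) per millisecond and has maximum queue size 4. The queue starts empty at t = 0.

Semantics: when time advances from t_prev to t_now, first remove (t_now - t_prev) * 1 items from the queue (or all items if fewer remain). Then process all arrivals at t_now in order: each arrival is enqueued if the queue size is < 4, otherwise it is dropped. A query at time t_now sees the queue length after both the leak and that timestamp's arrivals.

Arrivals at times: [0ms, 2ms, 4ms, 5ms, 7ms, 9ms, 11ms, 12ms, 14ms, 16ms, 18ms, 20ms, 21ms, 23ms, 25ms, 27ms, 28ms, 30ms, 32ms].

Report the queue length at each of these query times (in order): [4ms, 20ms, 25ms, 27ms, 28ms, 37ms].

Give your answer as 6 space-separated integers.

Queue lengths at query times:
  query t=4ms: backlog = 1
  query t=20ms: backlog = 1
  query t=25ms: backlog = 1
  query t=27ms: backlog = 1
  query t=28ms: backlog = 1
  query t=37ms: backlog = 0

Answer: 1 1 1 1 1 0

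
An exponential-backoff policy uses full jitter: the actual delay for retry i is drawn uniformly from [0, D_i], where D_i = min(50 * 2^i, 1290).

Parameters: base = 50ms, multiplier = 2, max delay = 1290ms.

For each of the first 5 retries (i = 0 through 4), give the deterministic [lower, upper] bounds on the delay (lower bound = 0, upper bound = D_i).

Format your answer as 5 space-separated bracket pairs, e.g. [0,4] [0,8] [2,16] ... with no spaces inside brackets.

Computing bounds per retry:
  i=0: D_i=min(50*2^0,1290)=50, bounds=[0,50]
  i=1: D_i=min(50*2^1,1290)=100, bounds=[0,100]
  i=2: D_i=min(50*2^2,1290)=200, bounds=[0,200]
  i=3: D_i=min(50*2^3,1290)=400, bounds=[0,400]
  i=4: D_i=min(50*2^4,1290)=800, bounds=[0,800]

Answer: [0,50] [0,100] [0,200] [0,400] [0,800]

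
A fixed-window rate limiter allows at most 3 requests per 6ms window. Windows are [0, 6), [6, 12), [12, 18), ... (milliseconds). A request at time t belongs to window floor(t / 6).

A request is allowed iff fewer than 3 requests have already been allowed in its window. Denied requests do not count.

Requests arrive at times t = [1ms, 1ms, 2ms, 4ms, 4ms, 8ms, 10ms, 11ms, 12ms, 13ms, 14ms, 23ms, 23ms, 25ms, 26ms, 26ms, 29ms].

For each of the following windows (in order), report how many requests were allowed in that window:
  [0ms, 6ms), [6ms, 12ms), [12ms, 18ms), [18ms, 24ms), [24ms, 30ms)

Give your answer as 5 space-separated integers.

Answer: 3 3 3 2 3

Derivation:
Processing requests:
  req#1 t=1ms (window 0): ALLOW
  req#2 t=1ms (window 0): ALLOW
  req#3 t=2ms (window 0): ALLOW
  req#4 t=4ms (window 0): DENY
  req#5 t=4ms (window 0): DENY
  req#6 t=8ms (window 1): ALLOW
  req#7 t=10ms (window 1): ALLOW
  req#8 t=11ms (window 1): ALLOW
  req#9 t=12ms (window 2): ALLOW
  req#10 t=13ms (window 2): ALLOW
  req#11 t=14ms (window 2): ALLOW
  req#12 t=23ms (window 3): ALLOW
  req#13 t=23ms (window 3): ALLOW
  req#14 t=25ms (window 4): ALLOW
  req#15 t=26ms (window 4): ALLOW
  req#16 t=26ms (window 4): ALLOW
  req#17 t=29ms (window 4): DENY

Allowed counts by window: 3 3 3 2 3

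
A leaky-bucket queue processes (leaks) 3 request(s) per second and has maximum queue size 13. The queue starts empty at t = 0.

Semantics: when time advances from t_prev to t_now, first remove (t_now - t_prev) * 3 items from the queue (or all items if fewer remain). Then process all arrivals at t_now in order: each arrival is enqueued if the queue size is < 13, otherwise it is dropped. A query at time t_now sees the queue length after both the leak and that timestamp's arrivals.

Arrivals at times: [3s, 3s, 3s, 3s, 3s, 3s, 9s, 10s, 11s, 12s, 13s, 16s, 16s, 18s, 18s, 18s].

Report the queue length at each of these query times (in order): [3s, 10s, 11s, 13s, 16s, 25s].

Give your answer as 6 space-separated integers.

Answer: 6 1 1 1 2 0

Derivation:
Queue lengths at query times:
  query t=3s: backlog = 6
  query t=10s: backlog = 1
  query t=11s: backlog = 1
  query t=13s: backlog = 1
  query t=16s: backlog = 2
  query t=25s: backlog = 0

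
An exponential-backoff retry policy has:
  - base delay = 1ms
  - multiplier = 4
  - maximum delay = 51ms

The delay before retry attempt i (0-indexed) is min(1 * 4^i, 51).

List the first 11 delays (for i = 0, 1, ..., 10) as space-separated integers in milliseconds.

Answer: 1 4 16 51 51 51 51 51 51 51 51

Derivation:
Computing each delay:
  i=0: min(1*4^0, 51) = 1
  i=1: min(1*4^1, 51) = 4
  i=2: min(1*4^2, 51) = 16
  i=3: min(1*4^3, 51) = 51
  i=4: min(1*4^4, 51) = 51
  i=5: min(1*4^5, 51) = 51
  i=6: min(1*4^6, 51) = 51
  i=7: min(1*4^7, 51) = 51
  i=8: min(1*4^8, 51) = 51
  i=9: min(1*4^9, 51) = 51
  i=10: min(1*4^10, 51) = 51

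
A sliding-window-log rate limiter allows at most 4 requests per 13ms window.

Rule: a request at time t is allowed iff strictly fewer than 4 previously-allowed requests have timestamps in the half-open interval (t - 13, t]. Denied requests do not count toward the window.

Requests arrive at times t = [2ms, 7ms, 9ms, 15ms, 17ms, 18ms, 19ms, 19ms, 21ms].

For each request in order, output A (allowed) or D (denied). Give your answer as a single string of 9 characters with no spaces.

Tracking allowed requests in the window:
  req#1 t=2ms: ALLOW
  req#2 t=7ms: ALLOW
  req#3 t=9ms: ALLOW
  req#4 t=15ms: ALLOW
  req#5 t=17ms: ALLOW
  req#6 t=18ms: DENY
  req#7 t=19ms: DENY
  req#8 t=19ms: DENY
  req#9 t=21ms: ALLOW

Answer: AAAAADDDA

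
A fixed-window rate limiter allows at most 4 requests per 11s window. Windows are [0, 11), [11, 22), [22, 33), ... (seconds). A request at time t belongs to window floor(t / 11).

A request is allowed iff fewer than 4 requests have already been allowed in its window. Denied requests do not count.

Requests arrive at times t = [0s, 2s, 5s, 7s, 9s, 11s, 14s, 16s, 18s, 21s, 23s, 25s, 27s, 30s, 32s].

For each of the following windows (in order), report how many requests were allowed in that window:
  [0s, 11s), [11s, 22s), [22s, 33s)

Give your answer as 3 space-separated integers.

Answer: 4 4 4

Derivation:
Processing requests:
  req#1 t=0s (window 0): ALLOW
  req#2 t=2s (window 0): ALLOW
  req#3 t=5s (window 0): ALLOW
  req#4 t=7s (window 0): ALLOW
  req#5 t=9s (window 0): DENY
  req#6 t=11s (window 1): ALLOW
  req#7 t=14s (window 1): ALLOW
  req#8 t=16s (window 1): ALLOW
  req#9 t=18s (window 1): ALLOW
  req#10 t=21s (window 1): DENY
  req#11 t=23s (window 2): ALLOW
  req#12 t=25s (window 2): ALLOW
  req#13 t=27s (window 2): ALLOW
  req#14 t=30s (window 2): ALLOW
  req#15 t=32s (window 2): DENY

Allowed counts by window: 4 4 4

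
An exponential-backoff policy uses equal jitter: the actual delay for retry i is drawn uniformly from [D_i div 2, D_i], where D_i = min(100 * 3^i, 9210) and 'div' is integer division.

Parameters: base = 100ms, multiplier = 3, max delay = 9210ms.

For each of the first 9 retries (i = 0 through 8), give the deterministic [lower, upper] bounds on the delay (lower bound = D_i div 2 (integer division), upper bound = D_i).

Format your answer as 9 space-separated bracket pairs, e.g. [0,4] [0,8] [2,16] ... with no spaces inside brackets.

Computing bounds per retry:
  i=0: D_i=min(100*3^0,9210)=100, bounds=[50,100]
  i=1: D_i=min(100*3^1,9210)=300, bounds=[150,300]
  i=2: D_i=min(100*3^2,9210)=900, bounds=[450,900]
  i=3: D_i=min(100*3^3,9210)=2700, bounds=[1350,2700]
  i=4: D_i=min(100*3^4,9210)=8100, bounds=[4050,8100]
  i=5: D_i=min(100*3^5,9210)=9210, bounds=[4605,9210]
  i=6: D_i=min(100*3^6,9210)=9210, bounds=[4605,9210]
  i=7: D_i=min(100*3^7,9210)=9210, bounds=[4605,9210]
  i=8: D_i=min(100*3^8,9210)=9210, bounds=[4605,9210]

Answer: [50,100] [150,300] [450,900] [1350,2700] [4050,8100] [4605,9210] [4605,9210] [4605,9210] [4605,9210]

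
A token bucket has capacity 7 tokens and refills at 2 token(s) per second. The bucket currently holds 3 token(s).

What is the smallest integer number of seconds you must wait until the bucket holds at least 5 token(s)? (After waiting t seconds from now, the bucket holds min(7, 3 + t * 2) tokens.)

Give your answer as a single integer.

Need 3 + t * 2 >= 5, so t >= 2/2.
Smallest integer t = ceil(2/2) = 1.

Answer: 1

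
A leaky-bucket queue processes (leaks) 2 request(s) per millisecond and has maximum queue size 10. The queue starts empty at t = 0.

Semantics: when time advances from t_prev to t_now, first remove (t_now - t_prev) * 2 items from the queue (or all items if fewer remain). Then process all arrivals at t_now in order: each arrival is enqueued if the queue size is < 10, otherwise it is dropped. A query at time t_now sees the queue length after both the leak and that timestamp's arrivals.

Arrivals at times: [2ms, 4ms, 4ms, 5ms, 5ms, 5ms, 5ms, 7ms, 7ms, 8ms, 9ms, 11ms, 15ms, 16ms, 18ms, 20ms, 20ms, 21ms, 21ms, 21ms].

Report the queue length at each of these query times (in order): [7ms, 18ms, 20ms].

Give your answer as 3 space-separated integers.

Queue lengths at query times:
  query t=7ms: backlog = 2
  query t=18ms: backlog = 1
  query t=20ms: backlog = 2

Answer: 2 1 2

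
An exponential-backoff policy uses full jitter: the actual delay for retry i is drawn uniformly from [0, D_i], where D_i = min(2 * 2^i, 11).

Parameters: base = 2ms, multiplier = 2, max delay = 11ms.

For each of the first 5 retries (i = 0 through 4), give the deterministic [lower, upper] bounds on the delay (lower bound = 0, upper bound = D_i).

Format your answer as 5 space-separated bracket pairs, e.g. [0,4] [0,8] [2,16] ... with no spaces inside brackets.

Answer: [0,2] [0,4] [0,8] [0,11] [0,11]

Derivation:
Computing bounds per retry:
  i=0: D_i=min(2*2^0,11)=2, bounds=[0,2]
  i=1: D_i=min(2*2^1,11)=4, bounds=[0,4]
  i=2: D_i=min(2*2^2,11)=8, bounds=[0,8]
  i=3: D_i=min(2*2^3,11)=11, bounds=[0,11]
  i=4: D_i=min(2*2^4,11)=11, bounds=[0,11]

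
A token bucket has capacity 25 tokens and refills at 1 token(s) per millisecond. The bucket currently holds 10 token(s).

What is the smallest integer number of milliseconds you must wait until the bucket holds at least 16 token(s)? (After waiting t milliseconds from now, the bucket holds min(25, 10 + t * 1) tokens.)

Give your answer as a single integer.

Need 10 + t * 1 >= 16, so t >= 6/1.
Smallest integer t = ceil(6/1) = 6.

Answer: 6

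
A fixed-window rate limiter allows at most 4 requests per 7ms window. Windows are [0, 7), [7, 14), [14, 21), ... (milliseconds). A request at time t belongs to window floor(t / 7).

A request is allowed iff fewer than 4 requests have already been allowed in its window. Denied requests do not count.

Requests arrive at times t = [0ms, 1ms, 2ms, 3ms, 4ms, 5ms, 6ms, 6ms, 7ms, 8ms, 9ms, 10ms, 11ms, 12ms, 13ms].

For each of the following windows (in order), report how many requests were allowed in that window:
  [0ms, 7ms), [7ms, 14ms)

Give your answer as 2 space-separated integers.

Answer: 4 4

Derivation:
Processing requests:
  req#1 t=0ms (window 0): ALLOW
  req#2 t=1ms (window 0): ALLOW
  req#3 t=2ms (window 0): ALLOW
  req#4 t=3ms (window 0): ALLOW
  req#5 t=4ms (window 0): DENY
  req#6 t=5ms (window 0): DENY
  req#7 t=6ms (window 0): DENY
  req#8 t=6ms (window 0): DENY
  req#9 t=7ms (window 1): ALLOW
  req#10 t=8ms (window 1): ALLOW
  req#11 t=9ms (window 1): ALLOW
  req#12 t=10ms (window 1): ALLOW
  req#13 t=11ms (window 1): DENY
  req#14 t=12ms (window 1): DENY
  req#15 t=13ms (window 1): DENY

Allowed counts by window: 4 4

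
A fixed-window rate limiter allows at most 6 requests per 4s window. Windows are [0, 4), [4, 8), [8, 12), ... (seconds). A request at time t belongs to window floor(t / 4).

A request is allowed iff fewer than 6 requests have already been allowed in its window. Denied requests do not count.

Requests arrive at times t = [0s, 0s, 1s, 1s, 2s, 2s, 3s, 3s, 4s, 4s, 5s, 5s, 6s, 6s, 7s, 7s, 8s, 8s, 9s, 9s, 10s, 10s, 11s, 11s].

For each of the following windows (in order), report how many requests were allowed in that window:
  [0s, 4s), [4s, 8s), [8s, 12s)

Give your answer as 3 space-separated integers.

Answer: 6 6 6

Derivation:
Processing requests:
  req#1 t=0s (window 0): ALLOW
  req#2 t=0s (window 0): ALLOW
  req#3 t=1s (window 0): ALLOW
  req#4 t=1s (window 0): ALLOW
  req#5 t=2s (window 0): ALLOW
  req#6 t=2s (window 0): ALLOW
  req#7 t=3s (window 0): DENY
  req#8 t=3s (window 0): DENY
  req#9 t=4s (window 1): ALLOW
  req#10 t=4s (window 1): ALLOW
  req#11 t=5s (window 1): ALLOW
  req#12 t=5s (window 1): ALLOW
  req#13 t=6s (window 1): ALLOW
  req#14 t=6s (window 1): ALLOW
  req#15 t=7s (window 1): DENY
  req#16 t=7s (window 1): DENY
  req#17 t=8s (window 2): ALLOW
  req#18 t=8s (window 2): ALLOW
  req#19 t=9s (window 2): ALLOW
  req#20 t=9s (window 2): ALLOW
  req#21 t=10s (window 2): ALLOW
  req#22 t=10s (window 2): ALLOW
  req#23 t=11s (window 2): DENY
  req#24 t=11s (window 2): DENY

Allowed counts by window: 6 6 6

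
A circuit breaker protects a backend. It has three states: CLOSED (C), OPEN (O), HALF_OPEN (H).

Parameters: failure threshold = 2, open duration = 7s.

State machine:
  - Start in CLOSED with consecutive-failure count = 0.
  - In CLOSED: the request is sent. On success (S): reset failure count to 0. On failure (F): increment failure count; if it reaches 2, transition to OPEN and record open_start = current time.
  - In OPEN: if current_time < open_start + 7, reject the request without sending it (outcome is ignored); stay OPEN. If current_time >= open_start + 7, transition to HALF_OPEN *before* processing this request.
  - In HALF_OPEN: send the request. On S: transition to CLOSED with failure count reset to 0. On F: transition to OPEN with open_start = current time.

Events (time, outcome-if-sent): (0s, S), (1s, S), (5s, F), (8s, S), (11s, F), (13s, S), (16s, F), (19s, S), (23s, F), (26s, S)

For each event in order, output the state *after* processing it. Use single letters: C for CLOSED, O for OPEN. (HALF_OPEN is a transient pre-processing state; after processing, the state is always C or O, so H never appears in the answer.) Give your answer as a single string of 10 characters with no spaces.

State after each event:
  event#1 t=0s outcome=S: state=CLOSED
  event#2 t=1s outcome=S: state=CLOSED
  event#3 t=5s outcome=F: state=CLOSED
  event#4 t=8s outcome=S: state=CLOSED
  event#5 t=11s outcome=F: state=CLOSED
  event#6 t=13s outcome=S: state=CLOSED
  event#7 t=16s outcome=F: state=CLOSED
  event#8 t=19s outcome=S: state=CLOSED
  event#9 t=23s outcome=F: state=CLOSED
  event#10 t=26s outcome=S: state=CLOSED

Answer: CCCCCCCCCC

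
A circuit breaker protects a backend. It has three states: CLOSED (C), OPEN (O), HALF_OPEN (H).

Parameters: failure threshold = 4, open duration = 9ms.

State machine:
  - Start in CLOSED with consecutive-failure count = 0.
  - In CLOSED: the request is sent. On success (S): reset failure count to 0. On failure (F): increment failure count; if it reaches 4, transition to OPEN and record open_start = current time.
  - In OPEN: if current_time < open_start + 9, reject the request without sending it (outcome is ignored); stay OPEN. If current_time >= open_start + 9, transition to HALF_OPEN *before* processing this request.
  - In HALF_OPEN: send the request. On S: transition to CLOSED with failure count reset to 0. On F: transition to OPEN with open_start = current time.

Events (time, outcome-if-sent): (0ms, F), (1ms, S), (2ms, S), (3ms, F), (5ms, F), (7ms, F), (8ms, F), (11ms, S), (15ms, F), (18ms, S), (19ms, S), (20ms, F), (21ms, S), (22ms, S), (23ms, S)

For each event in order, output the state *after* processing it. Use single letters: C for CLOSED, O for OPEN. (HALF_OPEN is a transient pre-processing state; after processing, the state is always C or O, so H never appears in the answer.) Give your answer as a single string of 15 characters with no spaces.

Answer: CCCCCCOOOCCCCCC

Derivation:
State after each event:
  event#1 t=0ms outcome=F: state=CLOSED
  event#2 t=1ms outcome=S: state=CLOSED
  event#3 t=2ms outcome=S: state=CLOSED
  event#4 t=3ms outcome=F: state=CLOSED
  event#5 t=5ms outcome=F: state=CLOSED
  event#6 t=7ms outcome=F: state=CLOSED
  event#7 t=8ms outcome=F: state=OPEN
  event#8 t=11ms outcome=S: state=OPEN
  event#9 t=15ms outcome=F: state=OPEN
  event#10 t=18ms outcome=S: state=CLOSED
  event#11 t=19ms outcome=S: state=CLOSED
  event#12 t=20ms outcome=F: state=CLOSED
  event#13 t=21ms outcome=S: state=CLOSED
  event#14 t=22ms outcome=S: state=CLOSED
  event#15 t=23ms outcome=S: state=CLOSED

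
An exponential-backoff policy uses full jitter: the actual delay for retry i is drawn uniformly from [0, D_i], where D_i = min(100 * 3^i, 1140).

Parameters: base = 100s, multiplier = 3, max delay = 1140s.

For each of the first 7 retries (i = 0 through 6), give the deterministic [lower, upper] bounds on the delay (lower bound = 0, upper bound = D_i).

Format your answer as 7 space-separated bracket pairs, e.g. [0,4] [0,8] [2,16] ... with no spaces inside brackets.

Answer: [0,100] [0,300] [0,900] [0,1140] [0,1140] [0,1140] [0,1140]

Derivation:
Computing bounds per retry:
  i=0: D_i=min(100*3^0,1140)=100, bounds=[0,100]
  i=1: D_i=min(100*3^1,1140)=300, bounds=[0,300]
  i=2: D_i=min(100*3^2,1140)=900, bounds=[0,900]
  i=3: D_i=min(100*3^3,1140)=1140, bounds=[0,1140]
  i=4: D_i=min(100*3^4,1140)=1140, bounds=[0,1140]
  i=5: D_i=min(100*3^5,1140)=1140, bounds=[0,1140]
  i=6: D_i=min(100*3^6,1140)=1140, bounds=[0,1140]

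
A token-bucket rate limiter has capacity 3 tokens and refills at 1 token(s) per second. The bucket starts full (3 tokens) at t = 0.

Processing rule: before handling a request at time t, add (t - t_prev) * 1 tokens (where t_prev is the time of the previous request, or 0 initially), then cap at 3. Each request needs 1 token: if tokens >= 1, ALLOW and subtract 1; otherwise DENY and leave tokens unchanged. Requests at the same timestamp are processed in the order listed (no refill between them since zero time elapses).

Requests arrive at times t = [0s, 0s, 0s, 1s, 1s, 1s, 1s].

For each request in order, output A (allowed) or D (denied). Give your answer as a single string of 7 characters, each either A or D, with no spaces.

Simulating step by step:
  req#1 t=0s: ALLOW
  req#2 t=0s: ALLOW
  req#3 t=0s: ALLOW
  req#4 t=1s: ALLOW
  req#5 t=1s: DENY
  req#6 t=1s: DENY
  req#7 t=1s: DENY

Answer: AAAADDD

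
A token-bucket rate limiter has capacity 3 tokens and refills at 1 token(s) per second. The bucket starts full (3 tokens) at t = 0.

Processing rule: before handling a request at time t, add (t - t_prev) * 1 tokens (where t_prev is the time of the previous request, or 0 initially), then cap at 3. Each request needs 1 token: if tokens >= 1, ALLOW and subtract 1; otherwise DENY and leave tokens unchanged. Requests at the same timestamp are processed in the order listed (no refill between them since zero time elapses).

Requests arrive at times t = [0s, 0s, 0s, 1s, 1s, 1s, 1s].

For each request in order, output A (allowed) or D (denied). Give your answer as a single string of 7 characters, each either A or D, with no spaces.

Simulating step by step:
  req#1 t=0s: ALLOW
  req#2 t=0s: ALLOW
  req#3 t=0s: ALLOW
  req#4 t=1s: ALLOW
  req#5 t=1s: DENY
  req#6 t=1s: DENY
  req#7 t=1s: DENY

Answer: AAAADDD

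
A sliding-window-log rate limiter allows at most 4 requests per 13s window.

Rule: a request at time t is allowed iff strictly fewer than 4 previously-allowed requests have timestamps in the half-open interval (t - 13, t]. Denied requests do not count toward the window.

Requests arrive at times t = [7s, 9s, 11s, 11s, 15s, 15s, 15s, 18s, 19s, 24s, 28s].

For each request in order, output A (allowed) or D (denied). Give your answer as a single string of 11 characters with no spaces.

Tracking allowed requests in the window:
  req#1 t=7s: ALLOW
  req#2 t=9s: ALLOW
  req#3 t=11s: ALLOW
  req#4 t=11s: ALLOW
  req#5 t=15s: DENY
  req#6 t=15s: DENY
  req#7 t=15s: DENY
  req#8 t=18s: DENY
  req#9 t=19s: DENY
  req#10 t=24s: ALLOW
  req#11 t=28s: ALLOW

Answer: AAAADDDDDAA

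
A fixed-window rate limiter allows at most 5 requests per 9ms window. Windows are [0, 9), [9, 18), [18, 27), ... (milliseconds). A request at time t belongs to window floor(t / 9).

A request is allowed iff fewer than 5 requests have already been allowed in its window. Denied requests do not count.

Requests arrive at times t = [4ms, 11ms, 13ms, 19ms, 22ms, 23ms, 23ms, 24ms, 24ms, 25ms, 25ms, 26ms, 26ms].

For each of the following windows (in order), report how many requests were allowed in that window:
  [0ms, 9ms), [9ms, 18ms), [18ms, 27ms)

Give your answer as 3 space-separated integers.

Answer: 1 2 5

Derivation:
Processing requests:
  req#1 t=4ms (window 0): ALLOW
  req#2 t=11ms (window 1): ALLOW
  req#3 t=13ms (window 1): ALLOW
  req#4 t=19ms (window 2): ALLOW
  req#5 t=22ms (window 2): ALLOW
  req#6 t=23ms (window 2): ALLOW
  req#7 t=23ms (window 2): ALLOW
  req#8 t=24ms (window 2): ALLOW
  req#9 t=24ms (window 2): DENY
  req#10 t=25ms (window 2): DENY
  req#11 t=25ms (window 2): DENY
  req#12 t=26ms (window 2): DENY
  req#13 t=26ms (window 2): DENY

Allowed counts by window: 1 2 5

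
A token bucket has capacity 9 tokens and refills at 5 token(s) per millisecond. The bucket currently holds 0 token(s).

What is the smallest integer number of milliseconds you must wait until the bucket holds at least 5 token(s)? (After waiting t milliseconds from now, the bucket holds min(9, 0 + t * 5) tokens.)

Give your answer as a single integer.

Need 0 + t * 5 >= 5, so t >= 5/5.
Smallest integer t = ceil(5/5) = 1.

Answer: 1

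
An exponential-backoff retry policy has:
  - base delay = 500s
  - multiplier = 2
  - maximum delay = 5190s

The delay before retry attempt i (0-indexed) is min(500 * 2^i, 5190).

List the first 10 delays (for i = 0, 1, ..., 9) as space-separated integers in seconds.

Answer: 500 1000 2000 4000 5190 5190 5190 5190 5190 5190

Derivation:
Computing each delay:
  i=0: min(500*2^0, 5190) = 500
  i=1: min(500*2^1, 5190) = 1000
  i=2: min(500*2^2, 5190) = 2000
  i=3: min(500*2^3, 5190) = 4000
  i=4: min(500*2^4, 5190) = 5190
  i=5: min(500*2^5, 5190) = 5190
  i=6: min(500*2^6, 5190) = 5190
  i=7: min(500*2^7, 5190) = 5190
  i=8: min(500*2^8, 5190) = 5190
  i=9: min(500*2^9, 5190) = 5190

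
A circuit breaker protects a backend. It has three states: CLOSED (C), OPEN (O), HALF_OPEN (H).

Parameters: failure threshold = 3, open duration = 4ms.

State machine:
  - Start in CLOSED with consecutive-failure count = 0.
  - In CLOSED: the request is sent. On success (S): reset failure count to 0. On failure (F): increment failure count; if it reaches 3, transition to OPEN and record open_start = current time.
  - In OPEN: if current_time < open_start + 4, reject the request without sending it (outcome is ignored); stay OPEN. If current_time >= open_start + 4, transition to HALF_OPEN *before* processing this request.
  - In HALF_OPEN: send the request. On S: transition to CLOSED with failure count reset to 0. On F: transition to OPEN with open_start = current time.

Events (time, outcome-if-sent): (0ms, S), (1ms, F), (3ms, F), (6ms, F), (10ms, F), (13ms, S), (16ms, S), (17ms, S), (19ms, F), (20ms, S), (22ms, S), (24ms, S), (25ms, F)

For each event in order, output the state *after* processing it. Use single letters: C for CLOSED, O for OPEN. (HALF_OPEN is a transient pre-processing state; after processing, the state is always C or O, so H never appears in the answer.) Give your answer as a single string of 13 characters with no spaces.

Answer: CCCOOOCCCCCCC

Derivation:
State after each event:
  event#1 t=0ms outcome=S: state=CLOSED
  event#2 t=1ms outcome=F: state=CLOSED
  event#3 t=3ms outcome=F: state=CLOSED
  event#4 t=6ms outcome=F: state=OPEN
  event#5 t=10ms outcome=F: state=OPEN
  event#6 t=13ms outcome=S: state=OPEN
  event#7 t=16ms outcome=S: state=CLOSED
  event#8 t=17ms outcome=S: state=CLOSED
  event#9 t=19ms outcome=F: state=CLOSED
  event#10 t=20ms outcome=S: state=CLOSED
  event#11 t=22ms outcome=S: state=CLOSED
  event#12 t=24ms outcome=S: state=CLOSED
  event#13 t=25ms outcome=F: state=CLOSED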